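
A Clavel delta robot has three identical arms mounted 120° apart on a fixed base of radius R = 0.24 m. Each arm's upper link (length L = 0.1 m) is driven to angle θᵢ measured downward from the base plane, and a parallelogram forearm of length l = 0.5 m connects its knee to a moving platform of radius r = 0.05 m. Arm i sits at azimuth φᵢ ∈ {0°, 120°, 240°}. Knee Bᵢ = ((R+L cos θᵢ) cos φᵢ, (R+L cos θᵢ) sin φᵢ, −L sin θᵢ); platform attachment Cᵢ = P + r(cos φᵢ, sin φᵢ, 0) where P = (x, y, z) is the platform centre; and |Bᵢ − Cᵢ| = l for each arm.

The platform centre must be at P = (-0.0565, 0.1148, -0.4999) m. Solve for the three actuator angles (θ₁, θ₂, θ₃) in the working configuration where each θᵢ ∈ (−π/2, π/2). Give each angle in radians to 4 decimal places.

θ₁ = 1.3094, θ₂ = 0.2620, θ₃ = 1.3966

arm 1 (φ=0.0°): x'=-0.0565, y'=0.1148
  A cos θ + B sin θ = C:  0.2465·cos θ + -0.4999·sin θ = -0.4192
  θ1 = atan2(B,A) + arccos(C/0.5574) = 1.3094
arm 2 (φ=120.0°): x'=0.1277, y'=-0.0085
  A cos θ + B sin θ = C:  0.0623·cos θ + -0.4999·sin θ = -0.0693
  θ2 = atan2(B,A) + arccos(C/0.5038) = 0.2620
φ3=240.0° → target in arm frame (-0.0712, -0.1063)
  A=0.2612, B=-0.4999, C=(l²−L²−A²−y'²−z²)/(2L)=-0.4471
  γ=atan2(-0.4999,0.2612)=-1.0894;  ψ=arccos(-0.7927)=2.4860;  θ3=γ+ψ≈1.3966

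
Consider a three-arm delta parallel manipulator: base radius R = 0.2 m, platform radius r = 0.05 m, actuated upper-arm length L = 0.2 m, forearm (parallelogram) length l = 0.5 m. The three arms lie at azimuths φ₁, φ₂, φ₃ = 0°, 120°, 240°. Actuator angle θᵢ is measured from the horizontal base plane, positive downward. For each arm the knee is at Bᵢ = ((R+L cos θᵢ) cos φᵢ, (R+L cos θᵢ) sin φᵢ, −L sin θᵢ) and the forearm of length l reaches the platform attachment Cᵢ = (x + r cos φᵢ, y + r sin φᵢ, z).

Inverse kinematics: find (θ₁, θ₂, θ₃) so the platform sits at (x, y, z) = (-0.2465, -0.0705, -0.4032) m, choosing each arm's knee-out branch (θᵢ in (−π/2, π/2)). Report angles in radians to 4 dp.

θ₁ = 1.3091, θ₂ = 0.3490, θ₃ = -0.1745

rotate P by −φ1: (-0.2465, -0.0705, -0.4032)
  A cos θ + B sin θ = C:  0.3965·cos θ + -0.4032·sin θ = -0.2869
  θ1 = atan2(B,A) + arccos(C/0.5655) = 1.3091
arm 2 (φ=120.0°): x'=0.0622, y'=0.2487
  A=0.0878, B=-0.4032, C=(l²−L²−A²−y'²−z²)/(2L)=-0.0554
  θ2 = atan2(B,A) + arccos(C/0.4126) = 0.3490
φ3=240.0° → target in arm frame (0.1843, -0.1782)
  A cos θ + B sin θ = C:  -0.0343·cos θ + -0.4032·sin θ = 0.0362
  γ=atan2(-0.4032,-0.0343)=-1.6557;  ψ=arccos(0.0895)=1.4812;  θ3=γ+ψ≈-0.1745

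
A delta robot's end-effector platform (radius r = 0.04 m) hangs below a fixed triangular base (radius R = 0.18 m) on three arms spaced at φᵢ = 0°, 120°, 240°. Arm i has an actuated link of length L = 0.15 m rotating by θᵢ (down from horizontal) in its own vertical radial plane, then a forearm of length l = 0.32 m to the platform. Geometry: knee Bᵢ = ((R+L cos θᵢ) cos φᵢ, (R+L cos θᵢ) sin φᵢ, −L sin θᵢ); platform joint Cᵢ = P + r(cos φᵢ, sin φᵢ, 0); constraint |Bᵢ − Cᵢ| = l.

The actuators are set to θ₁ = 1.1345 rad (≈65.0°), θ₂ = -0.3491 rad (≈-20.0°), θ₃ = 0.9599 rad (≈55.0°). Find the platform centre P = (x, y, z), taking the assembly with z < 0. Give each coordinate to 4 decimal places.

(-0.0839, 0.1040, -0.2311)

O1 = (0.2034·cos0.0°, 0.2034·sin0.0°, -0.1359) = (0.2034, 0.0000, -0.1359)
φ2=120.0°: virtual centre (-0.1405, 0.2433, 0.0513), radius l
φ3=240.0°: virtual centre (-0.1130, -0.1958, -0.1229), radius l
subtract pairs → two planes through P
plane₁₂: -0.6877x+0.4866y+0.3745z = 0.0217
det = 0.5772;  x = -0.0201+0.2761z,  y = 0.0163+-0.3794z
quadratic in z: (1.2202)z²+(0.1362)z+(-0.0337)=0, √Δ=0.4279 → z ∈ {-0.2311, 0.1195}; z = -0.2311 (taking z<0)
x = -0.0839, y = 0.1040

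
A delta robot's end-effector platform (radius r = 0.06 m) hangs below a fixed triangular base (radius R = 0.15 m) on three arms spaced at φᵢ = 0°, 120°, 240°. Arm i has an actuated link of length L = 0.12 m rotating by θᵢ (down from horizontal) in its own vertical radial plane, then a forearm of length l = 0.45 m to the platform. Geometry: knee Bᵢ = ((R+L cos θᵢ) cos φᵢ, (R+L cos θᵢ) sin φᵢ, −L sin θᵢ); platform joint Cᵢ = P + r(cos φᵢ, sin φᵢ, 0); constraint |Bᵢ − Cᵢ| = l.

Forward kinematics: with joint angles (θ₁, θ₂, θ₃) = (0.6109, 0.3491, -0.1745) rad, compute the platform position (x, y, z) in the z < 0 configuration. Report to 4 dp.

(-0.0887, -0.0730, -0.4159)

φ1=0.0°: virtual centre (0.1883, 0.0000, -0.0688), radius l
centre 2 = (0.2028·cos120.0°, 0.2028·sin120.0°, -0.0410) = (-0.1014, 0.1756, -0.0410)
φ3=240.0°: virtual centre (-0.1041, -0.1803, 0.0208), radius l
|centre ₂|²−|centre ₁|² = 0.0026;  |centre ₃|²−|centre ₁|² = 0.0036
plane₁₂: -0.5794x+0.3512y+0.0556z = 0.0026
Cramer: x(z) = -0.0053+0.2004z;  y(z) = -0.0013+0.1724z
quadratic in z: (1.0699)z²+(0.0596)z+(-0.1603)=0, √Δ=0.8303 → z ∈ {-0.4159, 0.3602}; z = -0.4159 (taking z<0)
x = -0.0887, y = -0.0730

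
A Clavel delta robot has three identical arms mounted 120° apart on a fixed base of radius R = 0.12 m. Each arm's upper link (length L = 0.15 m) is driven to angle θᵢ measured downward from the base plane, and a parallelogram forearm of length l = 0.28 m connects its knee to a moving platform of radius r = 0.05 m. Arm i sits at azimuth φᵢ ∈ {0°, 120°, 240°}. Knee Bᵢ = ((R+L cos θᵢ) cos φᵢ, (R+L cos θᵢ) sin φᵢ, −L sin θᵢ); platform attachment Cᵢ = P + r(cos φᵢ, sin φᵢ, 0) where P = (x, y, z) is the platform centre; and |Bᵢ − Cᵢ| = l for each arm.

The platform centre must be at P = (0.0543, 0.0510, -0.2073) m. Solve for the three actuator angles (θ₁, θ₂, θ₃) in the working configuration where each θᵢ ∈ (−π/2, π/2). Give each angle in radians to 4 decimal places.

arm 1 (φ=0.0°): x'=0.0543, y'=0.0510
  A=0.0157, B=-0.2073, C=(l²−L²−A²−y'²−z²)/(2L)=0.0336
  √(A²+B²)=0.2079;  θ1 = -1.4952+1.4085 ≈ -0.0867
φ2=120.0° → target in arm frame (0.0170, -0.0725)
  e−x'=0.0530;  (l²−L²−(e−x')²−y'²−z²)/2L = 0.0162
  √(A²+B²)=0.2140;  θ2 = -1.3206+1.4950 ≈ 0.1744
rotate P by −φ3: (-0.0713, 0.0215, -0.2073)
  A=0.1413, B=-0.2073, C=(l²−L²−A²−y'²−z²)/(2L)=-0.0250
  √(A²+B²)=0.2509;  θ3 = -0.9725+1.6707 ≈ 0.6982

θ₁ = -0.0867, θ₂ = 0.1744, θ₃ = 0.6982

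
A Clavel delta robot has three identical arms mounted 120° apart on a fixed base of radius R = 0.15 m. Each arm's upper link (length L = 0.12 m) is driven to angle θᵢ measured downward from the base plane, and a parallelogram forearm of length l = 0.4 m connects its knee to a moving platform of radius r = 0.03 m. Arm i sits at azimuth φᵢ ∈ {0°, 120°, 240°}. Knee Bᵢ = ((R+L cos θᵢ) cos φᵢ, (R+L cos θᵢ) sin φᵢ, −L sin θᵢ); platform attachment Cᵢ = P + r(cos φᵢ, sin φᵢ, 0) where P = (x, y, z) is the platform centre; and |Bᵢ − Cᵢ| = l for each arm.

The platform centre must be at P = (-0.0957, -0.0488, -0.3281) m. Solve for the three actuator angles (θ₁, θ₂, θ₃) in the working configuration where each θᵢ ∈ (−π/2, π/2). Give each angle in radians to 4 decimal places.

θ₁ = 0.6981, θ₂ = 0.1747, θ₃ = -0.3486

φ1=0.0° → target in arm frame (-0.0957, -0.0488)
  A cos θ + B sin θ = C:  0.2157·cos θ + -0.3281·sin θ = -0.0457
  γ=atan2(-0.3281,0.2157)=-0.9892;  ψ=arccos(-0.1163)=1.6873;  θ1=γ+ψ≈0.6981
arm 2 (φ=120.0°): x'=0.0056, y'=0.1073
  A=0.1144, B=-0.3281, C=(l²−L²−A²−y'²−z²)/(2L)=0.0556
  θ2 = atan2(B,A) + arccos(C/0.3475) = 0.1747
rotate P by −φ3: (0.0901, -0.0585, -0.3281)
  A=0.0299, B=-0.3281, C=(l²−L²−A²−y'²−z²)/(2L)=0.1402
  γ=atan2(-0.3281,0.0299)=-1.4800;  ψ=arccos(0.4254)=1.1314;  θ3=γ+ψ≈-0.3486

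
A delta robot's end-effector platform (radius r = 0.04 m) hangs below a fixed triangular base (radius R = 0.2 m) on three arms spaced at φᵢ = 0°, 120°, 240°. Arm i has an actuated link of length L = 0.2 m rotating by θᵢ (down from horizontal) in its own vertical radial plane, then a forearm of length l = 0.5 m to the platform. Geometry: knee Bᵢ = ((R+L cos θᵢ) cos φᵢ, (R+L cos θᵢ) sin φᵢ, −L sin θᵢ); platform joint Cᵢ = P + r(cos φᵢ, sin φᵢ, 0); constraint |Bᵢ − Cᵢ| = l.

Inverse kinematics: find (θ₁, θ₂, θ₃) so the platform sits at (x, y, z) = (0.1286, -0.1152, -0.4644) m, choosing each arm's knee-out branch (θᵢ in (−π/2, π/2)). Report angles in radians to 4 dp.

θ₁ = 0.1747, θ₂ = 1.1345, θ₃ = 0.5235

arm 1 (φ=0.0°): x'=0.1286, y'=-0.1152
  e−x'=0.0314;  (l²−L²−(e−x')²−y'²−z²)/2L = -0.0498
  γ=atan2(-0.4644,0.0314)=-1.5033;  ψ=arccos(-0.1070)=1.6780;  θ1=γ+ψ≈0.1747
arm 2 (φ=120.0°): x'=-0.1641, y'=-0.0538
  A cos θ + B sin θ = C:  0.3241·cos θ + -0.4644·sin θ = -0.2839
  γ=atan2(-0.4644,0.3241)=-0.9615;  ψ=arccos(-0.5014)=2.0960;  θ2=γ+ψ≈1.1345
rotate P by −φ3: (0.0355, 0.1690, -0.4644)
  A=0.1245, B=-0.4644, C=(l²−L²−A²−y'²−z²)/(2L)=-0.1243
  √(A²+B²)=0.4808;  θ3 = -1.3088+1.8323 ≈ 0.5235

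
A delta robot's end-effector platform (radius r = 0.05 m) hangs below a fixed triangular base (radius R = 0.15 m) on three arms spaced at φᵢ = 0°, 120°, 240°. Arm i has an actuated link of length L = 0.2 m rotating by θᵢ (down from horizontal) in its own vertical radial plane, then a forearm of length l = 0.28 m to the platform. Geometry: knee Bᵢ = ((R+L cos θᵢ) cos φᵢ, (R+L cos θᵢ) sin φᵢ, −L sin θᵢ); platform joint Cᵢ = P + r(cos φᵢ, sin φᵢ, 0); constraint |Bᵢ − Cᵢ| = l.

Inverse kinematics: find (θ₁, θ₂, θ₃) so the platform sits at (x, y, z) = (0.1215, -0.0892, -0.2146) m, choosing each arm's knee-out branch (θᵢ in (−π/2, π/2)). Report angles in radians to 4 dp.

arm 1 (φ=0.0°): x'=0.1215, y'=-0.0892
  A cos θ + B sin θ = C:  -0.0215·cos θ + -0.2146·sin θ = -0.0402
  γ=atan2(-0.2146,-0.0215)=-1.6706;  ψ=arccos(-0.1863)=1.7582;  θ1=γ+ψ≈0.0875
φ2=120.0° → target in arm frame (-0.1380, -0.0606)
  A cos θ + B sin θ = C:  0.2380·cos θ + -0.2146·sin θ = -0.1699
  θ2 = atan2(B,A) + arccos(C/0.3205) = 1.3960
rotate P by −φ3: (0.0165, 0.1498, -0.2146)
  e−x'=0.0835;  (l²−L²−(e−x')²−y'²−z²)/2L = -0.0927
  γ=atan2(-0.2146,0.0835)=-1.1997;  ψ=arccos(-0.4025)=1.9850;  θ3=γ+ψ≈0.7853

θ₁ = 0.0875, θ₂ = 1.3960, θ₃ = 0.7853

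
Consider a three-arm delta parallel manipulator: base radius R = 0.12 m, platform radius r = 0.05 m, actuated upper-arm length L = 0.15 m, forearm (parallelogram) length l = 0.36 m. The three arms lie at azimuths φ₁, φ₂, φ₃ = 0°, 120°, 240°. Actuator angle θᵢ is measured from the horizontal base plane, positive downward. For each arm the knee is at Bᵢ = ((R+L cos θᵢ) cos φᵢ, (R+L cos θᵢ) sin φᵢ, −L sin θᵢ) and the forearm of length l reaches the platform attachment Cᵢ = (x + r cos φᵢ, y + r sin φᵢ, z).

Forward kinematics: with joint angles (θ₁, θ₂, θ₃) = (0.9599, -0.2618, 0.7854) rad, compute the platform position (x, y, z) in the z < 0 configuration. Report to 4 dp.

(-0.1135, 0.1375, -0.3178)

φ1=0.0°: virtual centre (0.1560, 0.0000, -0.1229), radius l
O2 = (0.2149·cos120.0°, 0.2149·sin120.0°, 0.0388) = (-0.1074, 0.1861, 0.0388)
arm 3 at φ=240.0°: (R−r)+L cos θ3 = 0.1761;  O3 = (-0.0880, -0.1525, -0.1061)
subtract pairs → two planes through P
linear system: -0.5270x+0.3722y = 0.0082−0.3234z; -0.4881x+-0.3050y = 0.0028−0.0336z
det = 0.3424;  x = -0.0104+0.3246z,  y = 0.0074+-0.4093z
quadratic in z: (1.2729)z²+(0.1316)z+(-0.0868)=0, √Δ=0.6775 → z ∈ {-0.3178, 0.2144}; z = -0.3178 (taking z<0)
x = -0.1135, y = 0.1375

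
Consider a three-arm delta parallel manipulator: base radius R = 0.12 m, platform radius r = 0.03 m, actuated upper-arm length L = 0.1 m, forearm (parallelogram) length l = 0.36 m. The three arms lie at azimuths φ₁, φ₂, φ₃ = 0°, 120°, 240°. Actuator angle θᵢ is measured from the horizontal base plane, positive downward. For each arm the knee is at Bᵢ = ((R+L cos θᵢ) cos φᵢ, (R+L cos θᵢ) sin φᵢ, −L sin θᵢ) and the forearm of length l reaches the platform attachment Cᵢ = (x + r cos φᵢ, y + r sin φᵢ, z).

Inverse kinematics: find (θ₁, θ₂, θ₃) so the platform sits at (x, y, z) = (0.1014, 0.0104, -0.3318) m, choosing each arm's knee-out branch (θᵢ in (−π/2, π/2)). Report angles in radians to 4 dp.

φ1=0.0° → target in arm frame (0.1014, 0.0104)
  A cos θ + B sin θ = C:  -0.0114·cos θ + -0.3318·sin θ = 0.0464
  √(A²+B²)=0.3320;  θ1 = -1.6051+1.4307 ≈ -0.1744
arm 2 (φ=120.0°): x'=-0.0417, y'=-0.0930
  A cos θ + B sin θ = C:  0.1317·cos θ + -0.3318·sin θ = -0.0824
  γ=atan2(-0.3318,0.1317)=-1.1930;  ψ=arccos(-0.2309)=1.8038;  θ2=γ+ψ≈0.6109
rotate P by −φ3: (-0.0597, 0.0826, -0.3318)
  e−x'=0.1497;  (l²−L²−(e−x')²−y'²−z²)/2L = -0.0986
  θ3 = atan2(B,A) + arccos(C/0.3640) = 0.6983

θ₁ = -0.1744, θ₂ = 0.6109, θ₃ = 0.6983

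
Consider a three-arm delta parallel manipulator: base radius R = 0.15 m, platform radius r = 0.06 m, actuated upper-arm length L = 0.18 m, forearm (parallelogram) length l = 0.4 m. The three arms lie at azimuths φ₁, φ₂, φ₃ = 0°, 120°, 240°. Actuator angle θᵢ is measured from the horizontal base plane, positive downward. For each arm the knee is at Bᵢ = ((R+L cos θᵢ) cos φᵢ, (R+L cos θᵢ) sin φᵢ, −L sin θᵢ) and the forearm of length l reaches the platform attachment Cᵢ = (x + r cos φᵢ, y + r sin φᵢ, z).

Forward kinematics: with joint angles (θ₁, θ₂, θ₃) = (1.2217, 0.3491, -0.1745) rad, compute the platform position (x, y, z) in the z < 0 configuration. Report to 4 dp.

(-0.2111, -0.0658, -0.3245)

arm 1 at φ=0.0°: (R−r)+L cos θ1 = 0.1516;  S1 = (0.1516, 0.0000, -0.1691)
arm 2 at φ=120.0°: (R−r)+L cos θ2 = 0.2591;  S2 = (-0.1296, 0.2244, -0.0616)
φ3=240.0°: virtual centre (-0.1336, -0.2315, 0.0313), radius l
|S₂|²−|S₁|² = 0.0194;  |S₃|²−|S₁|² = 0.0208
plane₁₂: -0.5623x+0.4488y+0.2151z = 0.0194
det = 0.5163;  x = -0.0355+0.5413z,  y = -0.0013+0.1988z
quadratic in z: (1.3325)z²+(0.1353)z+(-0.0964)=0, √Δ=0.7295 → z ∈ {-0.3245, 0.2230}; z = -0.3245 (taking z<0)
x = -0.2111, y = -0.0658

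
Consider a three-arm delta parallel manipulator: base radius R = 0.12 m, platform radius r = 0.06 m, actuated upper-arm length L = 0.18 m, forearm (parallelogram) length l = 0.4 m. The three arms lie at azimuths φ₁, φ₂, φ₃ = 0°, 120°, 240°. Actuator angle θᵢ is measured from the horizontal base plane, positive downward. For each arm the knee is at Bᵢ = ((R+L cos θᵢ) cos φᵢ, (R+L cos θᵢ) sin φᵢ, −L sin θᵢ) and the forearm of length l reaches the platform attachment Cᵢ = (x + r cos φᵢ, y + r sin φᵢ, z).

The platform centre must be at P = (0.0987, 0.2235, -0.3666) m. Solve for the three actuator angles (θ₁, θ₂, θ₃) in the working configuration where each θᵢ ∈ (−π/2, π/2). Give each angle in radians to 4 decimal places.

θ₁ = 0.3492, θ₂ = 0.1746, θ₃ = 1.3089

arm 1 (φ=0.0°): x'=0.0987, y'=0.2235
  e−x'=-0.0387;  (l²−L²−(e−x')²−y'²−z²)/2L = -0.1618
  θ1 = atan2(B,A) + arccos(C/0.3686) = 0.3492
φ2=120.0° → target in arm frame (0.1442, -0.1972)
  e−x'=-0.0842;  (l²−L²−(e−x')²−y'²−z²)/2L = -0.1466
  θ2 = atan2(B,A) + arccos(C/0.3761) = 0.1746
arm 3 (φ=240.0°): x'=-0.2429, y'=-0.0263
  A=0.3029, B=-0.3666, C=(l²−L²−A²−y'²−z²)/(2L)=-0.2757
  γ=atan2(-0.3666,0.3029)=-0.8802;  ψ=arccos(-0.5797)=2.1891;  θ3=γ+ψ≈1.3089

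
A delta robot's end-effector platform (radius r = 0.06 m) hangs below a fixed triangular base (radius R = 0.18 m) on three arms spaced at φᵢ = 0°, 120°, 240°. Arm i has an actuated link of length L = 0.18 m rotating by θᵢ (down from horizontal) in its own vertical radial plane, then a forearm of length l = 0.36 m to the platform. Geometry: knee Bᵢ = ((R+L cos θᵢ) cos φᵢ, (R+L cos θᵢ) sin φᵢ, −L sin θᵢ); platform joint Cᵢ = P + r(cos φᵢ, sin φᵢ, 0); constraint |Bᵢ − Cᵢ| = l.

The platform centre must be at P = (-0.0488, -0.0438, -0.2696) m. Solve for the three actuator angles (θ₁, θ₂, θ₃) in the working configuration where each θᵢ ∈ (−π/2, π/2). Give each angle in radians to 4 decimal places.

arm 1 (φ=0.0°): x'=-0.0488, y'=-0.0438
  A=0.1688, B=-0.2696, C=(l²−L²−A²−y'²−z²)/(2L)=-0.0164
  √(A²+B²)=0.3181;  θ1 = -1.0114+1.6223 ≈ 0.6109
arm 2 (φ=120.0°): x'=-0.0135, y'=0.0642
  A cos θ + B sin θ = C:  0.1335·cos θ + -0.2696·sin θ = 0.0071
  γ=atan2(-0.2696,0.1335)=-1.1109;  ψ=arccos(0.0237)=1.5471;  θ2=γ+ψ≈0.4362
rotate P by −φ3: (0.0623, -0.0204, -0.2696)
  e−x'=0.0577;  (l²−L²−(e−x')²−y'²−z²)/2L = 0.0577
  √(A²+B²)=0.2757;  θ3 = -1.3601+1.3599 ≈ -0.0002

θ₁ = 0.6109, θ₂ = 0.4362, θ₃ = -0.0002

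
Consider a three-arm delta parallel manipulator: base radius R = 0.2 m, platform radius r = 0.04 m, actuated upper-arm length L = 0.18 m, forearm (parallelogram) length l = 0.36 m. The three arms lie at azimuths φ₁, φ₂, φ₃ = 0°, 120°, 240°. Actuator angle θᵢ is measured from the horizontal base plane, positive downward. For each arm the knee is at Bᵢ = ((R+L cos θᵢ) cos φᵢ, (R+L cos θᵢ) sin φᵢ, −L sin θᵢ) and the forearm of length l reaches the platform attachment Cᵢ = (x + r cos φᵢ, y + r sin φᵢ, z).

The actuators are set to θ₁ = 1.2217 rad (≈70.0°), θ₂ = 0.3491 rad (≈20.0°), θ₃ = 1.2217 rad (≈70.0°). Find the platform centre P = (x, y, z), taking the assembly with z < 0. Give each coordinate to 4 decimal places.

(-0.0635, 0.1100, -0.3595)

arm 1 at φ=0.0°: (R−r)+L cos θ1 = 0.2216;  S1 = (0.2216, 0.0000, -0.1691)
arm 2 at φ=120.0°: (R−r)+L cos θ2 = 0.3291;  S2 = (-0.1646, 0.2850, -0.0616)
φ3=240.0°: virtual centre (-0.1108, -0.1919, -0.1691), radius l
eliminate P² terms by subtracting sphere 1 from 2 and 3
plane₁₂: -0.7723x+0.5701y+0.2151z = 0.0344
det = 0.6753;  x = -0.0196+0.1223z,  y = 0.0339+-0.2118z
sphere 1 gives Az²+Bz+C=0 with A=1.0598, B=0.2650, C=-0.0417;  B²−4AC=0.2470;  roots -0.3595, 0.1095;  negative root z = -0.3595
x = -0.0635, y = 0.1100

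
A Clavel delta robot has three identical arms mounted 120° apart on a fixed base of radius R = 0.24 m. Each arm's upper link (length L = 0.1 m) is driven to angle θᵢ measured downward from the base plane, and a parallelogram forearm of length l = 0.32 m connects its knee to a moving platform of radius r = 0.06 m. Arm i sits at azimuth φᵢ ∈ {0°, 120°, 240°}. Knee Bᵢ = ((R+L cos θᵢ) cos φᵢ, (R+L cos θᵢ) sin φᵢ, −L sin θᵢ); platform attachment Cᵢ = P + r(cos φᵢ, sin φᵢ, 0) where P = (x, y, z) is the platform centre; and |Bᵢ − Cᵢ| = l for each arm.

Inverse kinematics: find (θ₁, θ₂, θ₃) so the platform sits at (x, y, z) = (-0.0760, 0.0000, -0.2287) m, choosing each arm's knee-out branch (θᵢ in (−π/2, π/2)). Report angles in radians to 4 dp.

rotate P by −φ1: (-0.0760, 0.0000, -0.2287)
  A=0.2560, B=-0.2287, C=(l²−L²−A²−y'²−z²)/(2L)=-0.1272
  γ=atan2(-0.2287,0.2560)=-0.7291;  ψ=arccos(-0.3705)=1.9504;  θ1=γ+ψ≈1.2213
arm 2 (φ=120.0°): x'=0.0380, y'=0.0658
  A=0.1420, B=-0.2287, C=(l²−L²−A²−y'²−z²)/(2L)=0.0780
  θ2 = atan2(B,A) + arccos(C/0.2692) = 0.2617
arm 3 (φ=240.0°): x'=0.0380, y'=-0.0658
  A cos θ + B sin θ = C:  0.1420·cos θ + -0.2287·sin θ = 0.0780
  θ3 = atan2(B,A) + arccos(C/0.2692) = 0.2617

θ₁ = 1.2213, θ₂ = 0.2617, θ₃ = 0.2617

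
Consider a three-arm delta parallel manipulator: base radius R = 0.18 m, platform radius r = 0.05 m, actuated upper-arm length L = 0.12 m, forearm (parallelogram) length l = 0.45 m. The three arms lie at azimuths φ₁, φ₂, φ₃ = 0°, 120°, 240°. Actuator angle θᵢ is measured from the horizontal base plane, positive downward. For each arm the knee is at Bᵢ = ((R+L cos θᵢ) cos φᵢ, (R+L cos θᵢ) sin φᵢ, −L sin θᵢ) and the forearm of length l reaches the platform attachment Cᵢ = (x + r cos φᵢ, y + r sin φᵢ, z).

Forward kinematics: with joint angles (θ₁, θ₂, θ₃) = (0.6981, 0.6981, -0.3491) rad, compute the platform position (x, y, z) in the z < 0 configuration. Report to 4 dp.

arm 1 at φ=0.0°: (R−r)+L cos θ1 = 0.2219;  S1 = (0.2219, 0.0000, -0.0771)
arm 2 at φ=120.0°: (R−r)+L cos θ2 = 0.2219;  S2 = (-0.1110, 0.1922, -0.0771)
S3 = (0.2428·cos240.0°, 0.2428·sin240.0°, 0.0410) = (-0.1214, -0.2102, 0.0410)
|S₂|²−|S₁|² = 0.0000;  |S₃|²−|S₁|² = 0.0054
[-0.6658 0.3844 0.0000]·P = 0.0000;  [-0.6866 -0.4205 0.2364]·P = 0.0054
det = 0.5439;  x = -0.0038+0.1670z,  y = -0.0066+0.2893z
sphere 1 gives Az²+Bz+C=0 with A=1.1116, B=0.0750, C=-0.1455;  B²−4AC=0.6528;  roots -0.3971, 0.3297;  negative root z = -0.3971
x = -0.0702, y = -0.1215

(-0.0702, -0.1215, -0.3971)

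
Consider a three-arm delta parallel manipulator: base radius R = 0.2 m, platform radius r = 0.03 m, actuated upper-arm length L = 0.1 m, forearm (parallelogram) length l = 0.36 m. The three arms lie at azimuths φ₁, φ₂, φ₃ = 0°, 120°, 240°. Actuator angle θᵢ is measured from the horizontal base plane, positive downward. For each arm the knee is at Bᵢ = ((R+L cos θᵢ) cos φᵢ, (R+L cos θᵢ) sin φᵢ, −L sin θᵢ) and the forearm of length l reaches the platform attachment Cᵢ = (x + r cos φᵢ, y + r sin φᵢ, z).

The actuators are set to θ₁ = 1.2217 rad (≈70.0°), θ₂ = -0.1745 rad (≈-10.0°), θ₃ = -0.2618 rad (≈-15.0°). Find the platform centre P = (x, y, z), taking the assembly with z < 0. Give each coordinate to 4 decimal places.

O1 = (0.2042·cos0.0°, 0.2042·sin0.0°, -0.0940) = (0.2042, 0.0000, -0.0940)
O2 = (0.2685·cos120.0°, 0.2685·sin120.0°, 0.0174) = (-0.1342, 0.2325, 0.0174)
φ3=240.0°: virtual centre (-0.1333, -0.2309, 0.0259), radius l
eliminate P² terms by subtracting sphere 1 from 2 and 3
[-0.6769 0.4650 0.2227]·P = 0.0219;  [-0.6750 -0.4618 0.2397]·P = 0.0212
Cramer: x(z) = -0.0319+0.3421z;  y(z) = 0.0006+0.0191z
quadratic in z: (1.1174)z²+(0.0265)z+(-0.0650)=0, √Δ=0.5398 → z ∈ {-0.2534, 0.2297}; z = -0.2534 (taking z<0)
x = -0.1185, y = -0.0042

(-0.1185, -0.0042, -0.2534)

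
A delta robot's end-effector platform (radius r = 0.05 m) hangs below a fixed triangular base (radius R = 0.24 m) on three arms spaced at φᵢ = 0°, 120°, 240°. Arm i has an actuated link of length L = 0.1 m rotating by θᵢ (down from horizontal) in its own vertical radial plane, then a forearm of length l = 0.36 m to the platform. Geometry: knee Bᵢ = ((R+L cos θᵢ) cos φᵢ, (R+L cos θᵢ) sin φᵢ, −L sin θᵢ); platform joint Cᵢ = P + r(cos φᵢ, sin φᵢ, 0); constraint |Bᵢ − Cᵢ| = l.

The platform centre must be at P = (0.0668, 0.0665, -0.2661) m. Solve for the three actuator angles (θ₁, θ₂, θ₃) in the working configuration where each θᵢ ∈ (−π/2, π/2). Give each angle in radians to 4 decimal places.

θ₁ = -0.0874, θ₂ = 0.3484, θ₃ = 1.2215

rotate P by −φ1: (0.0668, 0.0665, -0.2661)
  A cos θ + B sin θ = C:  0.1232·cos θ + -0.2661·sin θ = 0.1460
  θ1 = atan2(B,A) + arccos(C/0.2932) = -0.0874
rotate P by −φ2: (0.0242, -0.0911, -0.2661)
  A cos θ + B sin θ = C:  0.1658·cos θ + -0.2661·sin θ = 0.0650
  γ=atan2(-0.2661,0.1658)=-1.0136;  ψ=arccos(0.2073)=1.3620;  θ2=γ+ψ≈0.3484
φ3=240.0° → target in arm frame (-0.0910, 0.0246)
  A=0.2810, B=-0.2661, C=(l²−L²−A²−y'²−z²)/(2L)=-0.1539
  γ=atan2(-0.2661,0.2810)=-0.7582;  ψ=arccos(-0.3976)=1.9796;  θ3=γ+ψ≈1.2215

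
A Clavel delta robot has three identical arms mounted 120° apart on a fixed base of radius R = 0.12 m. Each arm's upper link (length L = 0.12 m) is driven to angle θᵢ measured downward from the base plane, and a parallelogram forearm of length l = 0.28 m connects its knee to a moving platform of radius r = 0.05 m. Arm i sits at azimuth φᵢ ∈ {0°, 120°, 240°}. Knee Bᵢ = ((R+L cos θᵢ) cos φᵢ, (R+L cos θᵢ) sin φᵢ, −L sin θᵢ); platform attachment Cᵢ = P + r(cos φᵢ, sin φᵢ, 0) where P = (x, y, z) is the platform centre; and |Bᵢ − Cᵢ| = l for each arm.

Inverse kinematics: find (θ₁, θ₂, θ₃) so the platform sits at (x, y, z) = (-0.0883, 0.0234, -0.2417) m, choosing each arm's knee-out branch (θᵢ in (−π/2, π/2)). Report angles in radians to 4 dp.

θ₁ = 0.8728, θ₂ = -0.0002, θ₃ = 0.2617

arm 1 (φ=0.0°): x'=-0.0883, y'=0.0234
  e−x'=0.1583;  (l²−L²−(e−x')²−y'²−z²)/2L = -0.0834
  √(A²+B²)=0.2889;  θ1 = -0.9910+1.8638 ≈ 0.8728
arm 2 (φ=120.0°): x'=0.0644, y'=0.0648
  e−x'=0.0056;  (l²−L²−(e−x')²−y'²−z²)/2L = 0.0056
  θ2 = atan2(B,A) + arccos(C/0.2418) = -0.0002
rotate P by −φ3: (0.0239, -0.0882, -0.2417)
  A=0.0461, B=-0.2417, C=(l²−L²−A²−y'²−z²)/(2L)=-0.0180
  θ3 = atan2(B,A) + arccos(C/0.2461) = 0.2617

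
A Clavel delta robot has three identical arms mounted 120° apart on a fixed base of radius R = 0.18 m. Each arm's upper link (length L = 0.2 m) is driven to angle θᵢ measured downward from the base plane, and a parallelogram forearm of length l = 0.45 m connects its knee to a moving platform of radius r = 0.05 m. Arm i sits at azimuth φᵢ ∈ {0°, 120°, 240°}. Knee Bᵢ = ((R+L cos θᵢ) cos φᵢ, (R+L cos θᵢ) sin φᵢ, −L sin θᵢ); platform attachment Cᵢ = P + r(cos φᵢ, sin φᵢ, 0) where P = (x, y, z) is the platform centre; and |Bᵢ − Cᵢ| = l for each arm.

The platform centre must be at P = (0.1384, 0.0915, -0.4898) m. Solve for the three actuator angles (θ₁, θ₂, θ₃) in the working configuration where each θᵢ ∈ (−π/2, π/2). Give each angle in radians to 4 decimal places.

φ1=0.0° → target in arm frame (0.1384, 0.0915)
  A=-0.0084, B=-0.4898, C=(l²−L²−A²−y'²−z²)/(2L)=-0.2146
  √(A²+B²)=0.4899;  θ1 = -1.5879+2.0243 ≈ 0.4363
arm 2 (φ=120.0°): x'=0.0100, y'=-0.1656
  A=0.1200, B=-0.4898, C=(l²−L²−A²−y'²−z²)/(2L)=-0.2981
  γ=atan2(-0.4898,0.1200)=-1.3306;  ψ=arccos(-0.5910)=2.2032;  θ2=γ+ψ≈0.8725
φ3=240.0° → target in arm frame (-0.1484, 0.0741)
  A cos θ + B sin θ = C:  0.2784·cos θ + -0.4898·sin θ = -0.4011
  γ=atan2(-0.4898,0.2784)=-1.0539;  ψ=arccos(-0.7118)=2.3629;  θ3=γ+ψ≈1.3090

θ₁ = 0.4363, θ₂ = 0.8725, θ₃ = 1.3090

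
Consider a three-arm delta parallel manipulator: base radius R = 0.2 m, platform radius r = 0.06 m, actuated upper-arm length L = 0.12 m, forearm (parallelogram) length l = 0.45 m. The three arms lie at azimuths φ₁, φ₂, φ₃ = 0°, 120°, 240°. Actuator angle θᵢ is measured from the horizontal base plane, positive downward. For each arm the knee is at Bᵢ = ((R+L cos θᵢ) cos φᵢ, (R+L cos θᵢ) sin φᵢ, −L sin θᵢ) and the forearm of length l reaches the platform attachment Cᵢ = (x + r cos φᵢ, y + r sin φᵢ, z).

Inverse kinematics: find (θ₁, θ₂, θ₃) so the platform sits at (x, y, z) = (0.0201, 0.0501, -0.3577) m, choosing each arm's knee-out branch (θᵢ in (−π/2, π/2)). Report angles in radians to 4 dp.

θ₁ = -0.1748, θ₂ = -0.2621, θ₃ = 0.2613

rotate P by −φ1: (0.0201, 0.0501, -0.3577)
  e−x'=0.1199;  (l²−L²−(e−x')²−y'²−z²)/2L = 0.1803
  γ=atan2(-0.3577,0.1199)=-1.2474;  ψ=arccos(0.4778)=1.0726;  θ1=γ+ψ≈-0.1748
arm 2 (φ=120.0°): x'=0.0333, y'=-0.0425
  e−x'=0.1067;  (l²−L²−(e−x')²−y'²−z²)/2L = 0.1957
  √(A²+B²)=0.3733;  θ2 = -1.2810+1.0189 ≈ -0.2621
arm 3 (φ=240.0°): x'=-0.0534, y'=-0.0076
  A=0.1934, B=-0.3577, C=(l²−L²−A²−y'²−z²)/(2L)=0.0945
  γ=atan2(-0.3577,0.1934)=-1.0751;  ψ=arccos(0.2323)=1.3363;  θ3=γ+ψ≈0.2613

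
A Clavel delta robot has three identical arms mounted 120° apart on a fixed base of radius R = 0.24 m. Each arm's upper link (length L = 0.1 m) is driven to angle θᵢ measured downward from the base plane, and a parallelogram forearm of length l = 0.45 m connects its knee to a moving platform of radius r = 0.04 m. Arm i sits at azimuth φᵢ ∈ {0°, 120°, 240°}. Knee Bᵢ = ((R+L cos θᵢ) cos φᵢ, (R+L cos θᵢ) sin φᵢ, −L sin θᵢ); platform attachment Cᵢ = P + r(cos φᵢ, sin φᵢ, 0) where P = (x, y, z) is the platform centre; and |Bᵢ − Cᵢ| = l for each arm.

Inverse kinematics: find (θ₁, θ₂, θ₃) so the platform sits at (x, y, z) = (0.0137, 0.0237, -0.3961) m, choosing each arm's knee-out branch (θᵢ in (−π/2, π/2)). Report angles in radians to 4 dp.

φ1=0.0° → target in arm frame (0.0137, 0.0237)
  A=0.1863, B=-0.3961, C=(l²−L²−A²−y'²−z²)/(2L)=0.0017
  √(A²+B²)=0.4377;  θ1 = -1.1312+1.5670 ≈ 0.4358
φ2=120.0° → target in arm frame (0.0137, -0.0237)
  e−x'=0.1863;  (l²−L²−(e−x')²−y'²−z²)/2L = 0.0016
  θ2 = atan2(B,A) + arccos(C/0.4377) = 0.4360
φ3=240.0° → target in arm frame (-0.0274, 0.0000)
  A cos θ + B sin θ = C:  0.2274·cos θ + -0.3961·sin θ = -0.0805
  √(A²+B²)=0.4567;  θ3 = -1.0497+1.7479 ≈ 0.6982

θ₁ = 0.4358, θ₂ = 0.4360, θ₃ = 0.6982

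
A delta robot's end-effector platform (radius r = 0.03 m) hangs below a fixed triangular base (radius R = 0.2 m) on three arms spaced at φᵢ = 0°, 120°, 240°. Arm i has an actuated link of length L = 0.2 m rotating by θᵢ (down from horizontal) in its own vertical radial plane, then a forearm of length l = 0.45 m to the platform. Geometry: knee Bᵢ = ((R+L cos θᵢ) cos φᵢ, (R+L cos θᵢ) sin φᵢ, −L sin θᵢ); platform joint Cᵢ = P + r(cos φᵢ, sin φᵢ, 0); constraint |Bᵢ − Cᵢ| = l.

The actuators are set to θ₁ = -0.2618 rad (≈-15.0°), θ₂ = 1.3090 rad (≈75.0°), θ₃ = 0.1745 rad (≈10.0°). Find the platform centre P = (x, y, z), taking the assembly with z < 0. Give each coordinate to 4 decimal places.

(0.1419, -0.1632, -0.3044)

φ1=0.0°: virtual centre (0.3632, 0.0000, 0.0518), radius l
arm 2 at φ=120.0°: ρ2 = 0.2218;  O2 = (-0.1109, 0.1921, -0.1932)
O3 = (0.3670·cos240.0°, 0.3670·sin240.0°, -0.0347) = (-0.1835, -0.3178, -0.0347)
|O₂|²−|O₁|² = -0.0481;  |O₃|²−|O₁|² = 0.0013
linear system: -0.9481x+0.3841y = -0.0481−-0.4899z; -1.0933x+-0.6356y = 0.0013−-0.1730z
det = 1.0226;  x = 0.0294+-0.3695z,  y = -0.0526+0.3634z
sphere 1 gives Az²+Bz+C=0 with A=1.2686, B=0.1049, C=-0.0856;  B²−4AC=0.4456;  roots -0.3044, 0.2218;  negative root z = -0.3044
x = 0.1419, y = -0.1632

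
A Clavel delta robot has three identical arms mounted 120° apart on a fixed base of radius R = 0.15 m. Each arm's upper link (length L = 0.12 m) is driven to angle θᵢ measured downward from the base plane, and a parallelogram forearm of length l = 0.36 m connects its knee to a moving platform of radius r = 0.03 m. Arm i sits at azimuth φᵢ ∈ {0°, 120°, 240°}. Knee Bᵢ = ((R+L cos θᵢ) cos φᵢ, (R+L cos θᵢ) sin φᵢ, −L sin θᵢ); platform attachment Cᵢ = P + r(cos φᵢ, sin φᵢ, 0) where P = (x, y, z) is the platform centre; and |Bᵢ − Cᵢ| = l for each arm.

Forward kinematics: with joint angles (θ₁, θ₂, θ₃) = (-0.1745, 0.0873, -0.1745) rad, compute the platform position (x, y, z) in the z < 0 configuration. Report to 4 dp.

S1 = (0.2382·cos0.0°, 0.2382·sin0.0°, 0.0208) = (0.2382, 0.0000, 0.0208)
φ2=120.0°: virtual centre (-0.1198, 0.2075, -0.0105), radius l
arm 3 at φ=240.0°: ρ3 = 0.2382;  S3 = (-0.1191, -0.2063, 0.0208)
subtract pairs → two planes through P
linear system: -0.7159x+0.4149y = 0.0003−-0.0626z; -0.7145x+-0.4125y = 0.0000−0.0000z
Cramer: x(z) = -0.0002-0.0436z;  y(z) = 0.0004+0.0756z
into |P−S₁|² = l²: 1.0076z² + -0.0208z + -0.0723 = 0;  Δ = 0.2919;  z = -0.2578 or 0.2784 → z<0 root = -0.2578
x = 0.0110, y = -0.0191

(0.0110, -0.0191, -0.2578)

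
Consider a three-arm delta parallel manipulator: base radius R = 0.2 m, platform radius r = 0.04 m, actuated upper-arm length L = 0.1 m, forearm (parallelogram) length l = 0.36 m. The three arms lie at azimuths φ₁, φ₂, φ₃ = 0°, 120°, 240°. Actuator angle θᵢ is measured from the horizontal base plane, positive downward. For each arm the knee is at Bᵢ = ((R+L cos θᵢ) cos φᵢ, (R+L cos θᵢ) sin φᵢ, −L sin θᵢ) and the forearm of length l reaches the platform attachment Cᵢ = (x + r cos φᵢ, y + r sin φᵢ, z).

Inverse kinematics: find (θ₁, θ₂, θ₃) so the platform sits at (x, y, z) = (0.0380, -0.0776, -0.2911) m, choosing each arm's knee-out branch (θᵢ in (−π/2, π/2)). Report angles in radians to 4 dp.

arm 1 (φ=0.0°): x'=0.0380, y'=-0.0776
  e−x'=0.1220;  (l²−L²−(e−x')²−y'²−z²)/2L = 0.0698
  θ1 = atan2(B,A) + arccos(C/0.3156) = 0.1740
rotate P by −φ2: (-0.0862, 0.0059, -0.2911)
  A=0.2462, B=-0.2911, C=(l²−L²−A²−y'²−z²)/(2L)=-0.1290
  √(A²+B²)=0.3813;  θ2 = -0.8688+1.9158 ≈ 1.0471
φ3=240.0° → target in arm frame (0.0482, 0.0717)
  A=0.1118, B=-0.2911, C=(l²−L²−A²−y'²−z²)/(2L)=0.0861
  θ3 = atan2(B,A) + arccos(C/0.3118) = 0.0869

θ₁ = 0.1740, θ₂ = 1.0471, θ₃ = 0.0869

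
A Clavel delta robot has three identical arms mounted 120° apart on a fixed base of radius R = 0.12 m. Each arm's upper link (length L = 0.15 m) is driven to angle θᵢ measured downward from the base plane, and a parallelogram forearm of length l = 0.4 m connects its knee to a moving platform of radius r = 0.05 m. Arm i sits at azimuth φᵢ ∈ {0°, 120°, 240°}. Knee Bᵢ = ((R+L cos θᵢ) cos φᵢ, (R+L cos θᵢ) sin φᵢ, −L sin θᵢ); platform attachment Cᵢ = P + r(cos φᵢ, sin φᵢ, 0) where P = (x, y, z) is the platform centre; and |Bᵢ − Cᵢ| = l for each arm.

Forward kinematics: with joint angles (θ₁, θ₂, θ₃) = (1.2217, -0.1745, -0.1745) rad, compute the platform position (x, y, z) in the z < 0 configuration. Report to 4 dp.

φ1=0.0°: virtual centre (0.1213, 0.0000, -0.1410), radius l
centre 2 = (0.2177·cos120.0°, 0.2177·sin120.0°, 0.0260) = (-0.1089, 0.1886, 0.0260)
centre 3 = (0.2177·cos240.0°, 0.2177·sin240.0°, 0.0260) = (-0.1089, -0.1886, 0.0260)
subtract pairs → two planes through P
linear system: -0.4603x+0.3771y = 0.0135−0.3340z; -0.4603x+-0.3771y = 0.0135−0.3340z
Cramer: x(z) = -0.0293+0.7255z;  y(z) = 0.0000-0.0000z
sphere 1 gives Az²+Bz+C=0 with A=1.5264, B=0.0633, C=-0.1174;  B²−4AC=0.7211;  roots -0.2989, 0.2574;  negative root z = -0.2989
x = -0.2462, y = 0.0000

(-0.2462, 0.0000, -0.2989)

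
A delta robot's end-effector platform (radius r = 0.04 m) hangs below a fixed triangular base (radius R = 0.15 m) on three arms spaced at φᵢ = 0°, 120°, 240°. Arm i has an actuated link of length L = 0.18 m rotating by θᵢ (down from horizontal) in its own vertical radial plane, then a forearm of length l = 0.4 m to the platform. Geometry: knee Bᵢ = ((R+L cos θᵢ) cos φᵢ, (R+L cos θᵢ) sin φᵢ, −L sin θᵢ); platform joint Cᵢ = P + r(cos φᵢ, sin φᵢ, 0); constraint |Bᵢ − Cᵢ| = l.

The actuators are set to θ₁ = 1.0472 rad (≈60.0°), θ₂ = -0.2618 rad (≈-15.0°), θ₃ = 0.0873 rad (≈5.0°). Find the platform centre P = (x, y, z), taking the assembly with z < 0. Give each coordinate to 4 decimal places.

(-0.1741, 0.0365, -0.2927)

centre 1 = (0.2000·cos0.0°, 0.2000·sin0.0°, -0.1559) = (0.2000, 0.0000, -0.1559)
φ2=120.0°: virtual centre (-0.1419, 0.2458, 0.0466), radius l
arm 3 at φ=240.0°: (R−r)+L cos θ3 = 0.2893;  centre 3 = (-0.1447, -0.2506, -0.0157)
eliminate P² terms by subtracting sphere 1 from 2 and 3
linear system: -0.6839x+0.4917y = 0.0185−0.4049z; -0.6893x+-0.5011y = 0.0196−0.2804z
Cramer: x(z) = -0.0277+0.5000z;  y(z) = -0.0011-0.1282z
quadratic in z: (1.2664)z²+(0.0843)z+(-0.0838)=0, √Δ=0.6571 → z ∈ {-0.2927, 0.2261}; z = -0.2927 (taking z<0)
x = -0.1741, y = 0.0365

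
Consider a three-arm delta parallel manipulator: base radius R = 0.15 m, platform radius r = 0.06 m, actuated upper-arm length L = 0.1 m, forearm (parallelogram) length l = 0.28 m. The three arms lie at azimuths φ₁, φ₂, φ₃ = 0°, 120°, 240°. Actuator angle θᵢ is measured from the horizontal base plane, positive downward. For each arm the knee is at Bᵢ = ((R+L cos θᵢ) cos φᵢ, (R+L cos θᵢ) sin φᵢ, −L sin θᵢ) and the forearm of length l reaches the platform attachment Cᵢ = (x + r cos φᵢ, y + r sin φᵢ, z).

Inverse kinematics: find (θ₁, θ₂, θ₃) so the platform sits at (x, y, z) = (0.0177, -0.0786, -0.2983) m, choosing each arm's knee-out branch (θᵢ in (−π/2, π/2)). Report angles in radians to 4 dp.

arm 1 (φ=0.0°): x'=0.0177, y'=-0.0786
  A=0.0723, B=-0.2983, C=(l²−L²−A²−y'²−z²)/(2L)=-0.1599
  √(A²+B²)=0.3069;  θ1 = -1.3330+2.1189 ≈ 0.7859
rotate P by −φ2: (-0.0769, 0.0240, -0.2983)
  A=0.1669, B=-0.2983, C=(l²−L²−A²−y'²−z²)/(2L)=-0.2451
  √(A²+B²)=0.3418;  θ2 = -1.0606+2.3703 ≈ 1.3097
φ3=240.0° → target in arm frame (0.0592, 0.0546)
  A cos θ + B sin θ = C:  0.0308·cos θ + -0.2983·sin θ = -0.1226
  √(A²+B²)=0.2999;  θ3 = -1.4680+1.9919 ≈ 0.5239

θ₁ = 0.7859, θ₂ = 1.3097, θ₃ = 0.5239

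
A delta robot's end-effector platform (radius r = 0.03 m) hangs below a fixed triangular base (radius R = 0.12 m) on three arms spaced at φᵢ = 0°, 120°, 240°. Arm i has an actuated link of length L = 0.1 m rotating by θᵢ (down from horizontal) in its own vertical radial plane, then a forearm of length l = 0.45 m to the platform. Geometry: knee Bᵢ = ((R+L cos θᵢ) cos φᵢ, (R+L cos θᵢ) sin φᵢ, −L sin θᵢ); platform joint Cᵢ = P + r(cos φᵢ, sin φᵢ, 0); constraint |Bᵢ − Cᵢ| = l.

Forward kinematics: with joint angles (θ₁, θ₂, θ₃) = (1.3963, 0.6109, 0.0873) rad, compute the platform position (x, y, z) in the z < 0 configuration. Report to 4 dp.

S1 = (0.1074·cos0.0°, 0.1074·sin0.0°, -0.0985) = (0.1074, 0.0000, -0.0985)
φ2=120.0°: virtual centre (-0.0860, 0.1489, -0.0574), radius l
φ3=240.0°: virtual centre (-0.0948, -0.1642, -0.0087), radius l
|S₂|²−|S₁|² = 0.0116;  |S₃|²−|S₁|² = 0.0148
linear system: -0.3866x+0.2978y = 0.0116−0.0822z; -0.4043x+-0.3284y = 0.0148−0.1795z
det = 0.2474;  x = -0.0332+0.3253z,  y = -0.0041+0.1462z
quadratic in z: (1.1272)z²+(0.1043)z+(-0.1730)=0, √Δ=0.8893 → z ∈ {-0.4408, 0.3482}; z = -0.4408 (taking z<0)
x = -0.1766, y = -0.0686

(-0.1766, -0.0686, -0.4408)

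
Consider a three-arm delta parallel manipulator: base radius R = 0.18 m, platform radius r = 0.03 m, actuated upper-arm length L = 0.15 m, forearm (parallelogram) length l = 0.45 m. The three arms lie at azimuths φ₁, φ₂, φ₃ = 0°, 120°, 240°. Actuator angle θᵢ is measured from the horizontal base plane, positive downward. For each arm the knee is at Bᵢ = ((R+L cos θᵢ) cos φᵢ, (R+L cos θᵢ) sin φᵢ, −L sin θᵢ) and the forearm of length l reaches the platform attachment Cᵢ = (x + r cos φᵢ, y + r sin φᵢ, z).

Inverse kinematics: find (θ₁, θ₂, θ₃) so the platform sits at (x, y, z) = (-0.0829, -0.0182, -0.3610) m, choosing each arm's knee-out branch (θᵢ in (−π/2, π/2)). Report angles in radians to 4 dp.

θ₁ = 0.6109, θ₂ = 0.0875, θ₃ = -0.0870

φ1=0.0° → target in arm frame (-0.0829, -0.0182)
  A=0.2329, B=-0.3610, C=(l²−L²−A²−y'²−z²)/(2L)=-0.0163
  √(A²+B²)=0.4296;  θ1 = -0.9978+1.6088 ≈ 0.6109
φ2=120.0° → target in arm frame (0.0257, 0.0809)
  A cos θ + B sin θ = C:  0.1243·cos θ + -0.3610·sin θ = 0.0923
  √(A²+B²)=0.3818;  θ2 = -1.2392+1.3267 ≈ 0.0875
φ3=240.0° → target in arm frame (0.0572, -0.0627)
  e−x'=0.0928;  (l²−L²−(e−x')²−y'²−z²)/2L = 0.1238
  θ3 = atan2(B,A) + arccos(C/0.3727) = -0.0870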